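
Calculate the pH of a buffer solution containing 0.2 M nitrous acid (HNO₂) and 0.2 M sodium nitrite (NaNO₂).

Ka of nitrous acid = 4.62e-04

pKa = -log(4.62e-04) = 3.34. pH = pKa + log([A⁻]/[HA]) = 3.34 + log(0.2/0.2)

pH = 3.34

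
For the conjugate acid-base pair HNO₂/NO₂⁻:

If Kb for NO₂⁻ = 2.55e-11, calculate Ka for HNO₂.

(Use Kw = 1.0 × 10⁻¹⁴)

For a conjugate pair Ka × Kb = Kw, so Ka = Kw/Kb = 1.0 × 10⁻¹⁴ / 2.55e-11 = 3.92e-04.

K_a = 3.92e-04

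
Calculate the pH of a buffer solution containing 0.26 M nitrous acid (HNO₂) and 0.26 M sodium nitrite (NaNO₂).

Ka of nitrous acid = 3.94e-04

pKa = -log(3.94e-04) = 3.40. pH = pKa + log([A⁻]/[HA]) = 3.40 + log(0.26/0.26)

pH = 3.40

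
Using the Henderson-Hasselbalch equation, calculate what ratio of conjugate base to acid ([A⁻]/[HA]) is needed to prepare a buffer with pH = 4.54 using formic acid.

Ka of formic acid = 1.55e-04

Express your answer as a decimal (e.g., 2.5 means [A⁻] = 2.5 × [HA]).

pKa = -log(1.55e-04) = 3.8097. pH = pKa + log([A⁻]/[HA]), so log([A⁻]/[HA]) = pH − pKa = 4.54 − 3.8097 = 0.7303. [A⁻]/[HA] = 10^(0.7303) = 5.37

[A⁻]/[HA] = 5.37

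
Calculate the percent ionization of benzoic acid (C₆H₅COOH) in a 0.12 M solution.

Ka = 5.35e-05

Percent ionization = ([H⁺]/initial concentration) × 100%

Using Ka equilibrium: x² + Ka×x - Ka×C = 0. Solving: [H⁺] = 2.5072e-03. Percent = (2.5072e-03/0.12) × 100

Percent ionization = 2.09%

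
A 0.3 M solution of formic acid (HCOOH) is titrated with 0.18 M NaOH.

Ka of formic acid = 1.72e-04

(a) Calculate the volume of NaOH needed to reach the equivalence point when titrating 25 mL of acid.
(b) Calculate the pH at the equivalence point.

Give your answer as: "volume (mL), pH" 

moles acid = 0.3 × 25/1000 = 0.0075 mol; V_base = moles/0.18 × 1000 = 41.7 mL. At equivalence only the conjugate base is present: [A⁻] = 0.0075/0.067 = 1.1250e-01 M. Kb = Kw/Ka = 5.81e-11; [OH⁻] = √(Kb × [A⁻]) = 2.5575e-06; pOH = 5.59; pH = 14 - pOH = 8.41.

V = 41.7 mL, pH = 8.41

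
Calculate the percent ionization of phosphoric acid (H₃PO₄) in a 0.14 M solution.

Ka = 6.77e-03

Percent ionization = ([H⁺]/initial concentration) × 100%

Using Ka equilibrium: x² + Ka×x - Ka×C = 0. Solving: [H⁺] = 2.7587e-02. Percent = (2.7587e-02/0.14) × 100

Percent ionization = 19.7%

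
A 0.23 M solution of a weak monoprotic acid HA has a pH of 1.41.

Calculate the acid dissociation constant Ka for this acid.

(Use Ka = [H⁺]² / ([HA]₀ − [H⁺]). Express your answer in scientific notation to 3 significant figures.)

[H⁺] = 10^(−pH) = 10^(−1.41) = 3.890e-02 M. For HA ⇌ H⁺ + A⁻, Ka = [H⁺][A⁻]/[HA] = [H⁺]² / ([HA]₀ − [H⁺]) = (3.890e-02)² / (0.23 − 3.890e-02) = 7.92e-03.

K_a = 7.92e-03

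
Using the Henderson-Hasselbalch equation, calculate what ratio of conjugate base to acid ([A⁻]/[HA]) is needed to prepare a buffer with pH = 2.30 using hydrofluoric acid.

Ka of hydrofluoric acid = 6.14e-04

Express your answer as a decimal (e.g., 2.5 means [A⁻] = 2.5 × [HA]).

pKa = -log(6.14e-04) = 3.2118. pH = pKa + log([A⁻]/[HA]), so log([A⁻]/[HA]) = pH − pKa = 2.30 − 3.2118 = -0.9118. [A⁻]/[HA] = 10^(-0.9118) = 0.123

[A⁻]/[HA] = 0.123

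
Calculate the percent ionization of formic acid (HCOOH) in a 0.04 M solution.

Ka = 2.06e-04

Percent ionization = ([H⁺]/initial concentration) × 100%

Using Ka equilibrium: x² + Ka×x - Ka×C = 0. Solving: [H⁺] = 2.7694e-03. Percent = (2.7694e-03/0.04) × 100

Percent ionization = 6.92%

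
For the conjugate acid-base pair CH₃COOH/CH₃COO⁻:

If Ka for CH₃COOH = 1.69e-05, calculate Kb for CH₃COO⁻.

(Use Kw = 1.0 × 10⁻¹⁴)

For a conjugate pair Ka × Kb = Kw, so Kb = Kw/Ka = 1.0 × 10⁻¹⁴ / 1.69e-05 = 5.92e-10.

K_b = 5.92e-10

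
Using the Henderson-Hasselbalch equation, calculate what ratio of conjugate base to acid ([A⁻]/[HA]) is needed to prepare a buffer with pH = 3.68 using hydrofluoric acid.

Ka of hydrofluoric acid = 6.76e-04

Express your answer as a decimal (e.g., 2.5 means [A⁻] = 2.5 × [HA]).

pKa = -log(6.76e-04) = 3.1701. pH = pKa + log([A⁻]/[HA]), so log([A⁻]/[HA]) = pH − pKa = 3.68 − 3.1701 = 0.5099. [A⁻]/[HA] = 10^(0.5099) = 3.24

[A⁻]/[HA] = 3.24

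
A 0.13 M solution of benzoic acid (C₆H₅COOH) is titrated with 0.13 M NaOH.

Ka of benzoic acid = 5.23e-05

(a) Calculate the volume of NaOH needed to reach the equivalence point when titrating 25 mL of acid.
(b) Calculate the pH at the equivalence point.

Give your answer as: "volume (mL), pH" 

moles acid = 0.13 × 25/1000 = 0.00325 mol; V_base = moles/0.13 × 1000 = 25.0 mL. At equivalence only the conjugate base is present: [A⁻] = 0.00325/0.050 = 6.5000e-02 M. Kb = Kw/Ka = 1.91e-10; [OH⁻] = √(Kb × [A⁻]) = 3.5254e-06; pOH = 5.45; pH = 14 - pOH = 8.55.

V = 25.0 mL, pH = 8.55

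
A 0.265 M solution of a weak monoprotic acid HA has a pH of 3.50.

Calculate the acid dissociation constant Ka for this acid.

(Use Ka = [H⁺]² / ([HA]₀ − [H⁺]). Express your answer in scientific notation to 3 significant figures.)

[H⁺] = 10^(−pH) = 10^(−3.50) = 3.162e-04 M. For HA ⇌ H⁺ + A⁻, Ka = [H⁺][A⁻]/[HA] = [H⁺]² / ([HA]₀ − [H⁺]) = (3.162e-04)² / (0.265 − 3.162e-04) = 3.78e-07.

K_a = 3.78e-07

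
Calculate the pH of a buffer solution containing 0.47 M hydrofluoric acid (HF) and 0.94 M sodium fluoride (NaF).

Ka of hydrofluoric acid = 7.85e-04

pKa = -log(7.85e-04) = 3.11. pH = pKa + log([A⁻]/[HA]) = 3.11 + log(0.94/0.47)

pH = 3.41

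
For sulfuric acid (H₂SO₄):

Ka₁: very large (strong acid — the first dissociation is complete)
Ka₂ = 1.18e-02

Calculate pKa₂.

pKa₂ = -log(Ka₂) = -log(1.18e-02) = 1.93.

pK_{a2} = 1.93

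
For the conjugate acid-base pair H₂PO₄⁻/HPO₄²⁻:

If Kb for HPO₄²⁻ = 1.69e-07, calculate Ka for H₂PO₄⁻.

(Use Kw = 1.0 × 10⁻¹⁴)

For a conjugate pair Ka × Kb = Kw, so Ka = Kw/Kb = 1.0 × 10⁻¹⁴ / 1.69e-07 = 5.92e-08.

K_a = 5.92e-08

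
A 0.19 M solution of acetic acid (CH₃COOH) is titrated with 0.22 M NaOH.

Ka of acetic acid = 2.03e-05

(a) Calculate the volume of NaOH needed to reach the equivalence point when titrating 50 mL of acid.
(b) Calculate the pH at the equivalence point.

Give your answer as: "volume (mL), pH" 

moles acid = 0.19 × 50/1000 = 0.0095 mol; V_base = moles/0.22 × 1000 = 43.2 mL. At equivalence only the conjugate base is present: [A⁻] = 0.0095/0.093 = 1.0195e-01 M. Kb = Kw/Ka = 4.93e-10; [OH⁻] = √(Kb × [A⁻]) = 7.0868e-06; pOH = 5.15; pH = 14 - pOH = 8.85.

V = 43.2 mL, pH = 8.85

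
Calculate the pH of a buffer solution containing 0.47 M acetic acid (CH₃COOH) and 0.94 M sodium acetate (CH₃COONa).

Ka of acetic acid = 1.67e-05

pKa = -log(1.67e-05) = 4.78. pH = pKa + log([A⁻]/[HA]) = 4.78 + log(0.94/0.47)

pH = 5.08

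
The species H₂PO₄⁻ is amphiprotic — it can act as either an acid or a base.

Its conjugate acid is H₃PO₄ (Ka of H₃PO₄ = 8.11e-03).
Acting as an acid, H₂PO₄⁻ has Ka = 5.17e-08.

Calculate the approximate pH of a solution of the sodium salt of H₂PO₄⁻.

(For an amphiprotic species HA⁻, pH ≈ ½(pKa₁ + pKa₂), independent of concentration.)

pKa₁ = -log(8.11e-03) = 2.09; pKa₂ = -log(5.17e-08) = 7.29. For an amphiprotic species, pH ≈ ½(pKa₁ + pKa₂) = ½(2.09 + 7.29) = 4.69.

pH = 4.69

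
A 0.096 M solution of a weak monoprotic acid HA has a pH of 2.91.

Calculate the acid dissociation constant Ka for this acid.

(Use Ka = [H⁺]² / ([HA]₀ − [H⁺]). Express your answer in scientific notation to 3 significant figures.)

[H⁺] = 10^(−pH) = 10^(−2.91) = 1.230e-03 M. For HA ⇌ H⁺ + A⁻, Ka = [H⁺][A⁻]/[HA] = [H⁺]² / ([HA]₀ − [H⁺]) = (1.230e-03)² / (0.096 − 1.230e-03) = 1.60e-05.

K_a = 1.60e-05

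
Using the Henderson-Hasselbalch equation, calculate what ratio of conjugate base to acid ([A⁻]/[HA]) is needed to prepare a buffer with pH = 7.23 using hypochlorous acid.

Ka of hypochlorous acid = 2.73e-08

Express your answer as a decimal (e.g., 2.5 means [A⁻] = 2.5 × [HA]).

pKa = -log(2.73e-08) = 7.5638. pH = pKa + log([A⁻]/[HA]), so log([A⁻]/[HA]) = pH − pKa = 7.23 − 7.5638 = -0.3338. [A⁻]/[HA] = 10^(-0.3338) = 0.464

[A⁻]/[HA] = 0.464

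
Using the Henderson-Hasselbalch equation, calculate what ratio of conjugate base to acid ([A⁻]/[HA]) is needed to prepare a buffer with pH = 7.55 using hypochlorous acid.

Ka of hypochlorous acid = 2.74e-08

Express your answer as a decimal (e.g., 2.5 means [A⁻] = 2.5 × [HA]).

pKa = -log(2.74e-08) = 7.5622. pH = pKa + log([A⁻]/[HA]), so log([A⁻]/[HA]) = pH − pKa = 7.55 − 7.5622 = -0.0122. [A⁻]/[HA] = 10^(-0.0122) = 0.972

[A⁻]/[HA] = 0.972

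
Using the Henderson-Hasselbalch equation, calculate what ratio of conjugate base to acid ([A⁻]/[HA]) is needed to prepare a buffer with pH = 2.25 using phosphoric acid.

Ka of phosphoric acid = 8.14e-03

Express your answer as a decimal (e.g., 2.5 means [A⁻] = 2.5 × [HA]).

pKa = -log(8.14e-03) = 2.0894. pH = pKa + log([A⁻]/[HA]), so log([A⁻]/[HA]) = pH − pKa = 2.25 − 2.0894 = 0.1606. [A⁻]/[HA] = 10^(0.1606) = 1.45

[A⁻]/[HA] = 1.45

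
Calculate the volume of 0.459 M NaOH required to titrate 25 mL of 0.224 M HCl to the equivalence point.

At equivalence: moles acid = moles base. moles HCl = 0.224 × 25/1000 = 0.0056 mol. V_base = moles / 0.459 × 1000 = 12.2 mL.

V_{base} = 12.2 mL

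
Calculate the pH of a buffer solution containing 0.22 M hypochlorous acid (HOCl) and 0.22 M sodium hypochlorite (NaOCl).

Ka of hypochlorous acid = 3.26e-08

pKa = -log(3.26e-08) = 7.49. pH = pKa + log([A⁻]/[HA]) = 7.49 + log(0.22/0.22)

pH = 7.49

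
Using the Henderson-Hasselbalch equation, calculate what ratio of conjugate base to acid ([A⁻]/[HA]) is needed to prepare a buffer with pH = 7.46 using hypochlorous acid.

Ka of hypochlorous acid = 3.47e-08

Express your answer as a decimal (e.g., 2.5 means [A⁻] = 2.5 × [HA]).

pKa = -log(3.47e-08) = 7.4597. pH = pKa + log([A⁻]/[HA]), so log([A⁻]/[HA]) = pH − pKa = 7.46 − 7.4597 = 0.0003. [A⁻]/[HA] = 10^(0.0003) = 1.00

[A⁻]/[HA] = 1.00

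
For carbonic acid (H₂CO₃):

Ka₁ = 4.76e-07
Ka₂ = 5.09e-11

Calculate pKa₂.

pKa₂ = -log(Ka₂) = -log(5.09e-11) = 10.29.

pK_{a2} = 10.29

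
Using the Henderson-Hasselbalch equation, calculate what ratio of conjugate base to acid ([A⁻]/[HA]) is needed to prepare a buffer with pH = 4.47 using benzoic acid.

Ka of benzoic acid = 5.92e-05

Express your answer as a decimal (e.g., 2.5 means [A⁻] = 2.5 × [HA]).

pKa = -log(5.92e-05) = 4.2277. pH = pKa + log([A⁻]/[HA]), so log([A⁻]/[HA]) = pH − pKa = 4.47 − 4.2277 = 0.2423. [A⁻]/[HA] = 10^(0.2423) = 1.75

[A⁻]/[HA] = 1.75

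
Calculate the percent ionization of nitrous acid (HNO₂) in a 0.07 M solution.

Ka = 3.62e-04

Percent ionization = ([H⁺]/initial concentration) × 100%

Using Ka equilibrium: x² + Ka×x - Ka×C = 0. Solving: [H⁺] = 4.8561e-03. Percent = (4.8561e-03/0.07) × 100

Percent ionization = 6.94%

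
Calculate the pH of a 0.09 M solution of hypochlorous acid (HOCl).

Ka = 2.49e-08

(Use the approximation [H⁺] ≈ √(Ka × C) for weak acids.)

[H⁺] = √(Ka × C) = √(2.49e-08 × 0.09) = 4.7339e-05. pH = -log(4.7339e-05)

pH = 4.32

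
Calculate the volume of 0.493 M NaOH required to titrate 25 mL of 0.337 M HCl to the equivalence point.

At equivalence: moles acid = moles base. moles HCl = 0.337 × 25/1000 = 0.008425 mol. V_base = moles / 0.493 × 1000 = 17.1 mL.

V_{base} = 17.1 mL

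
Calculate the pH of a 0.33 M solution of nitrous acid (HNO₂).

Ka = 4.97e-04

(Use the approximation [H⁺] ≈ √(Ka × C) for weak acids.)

[H⁺] = √(Ka × C) = √(4.97e-04 × 0.33) = 1.2807e-02. pH = -log(1.2807e-02)

pH = 1.89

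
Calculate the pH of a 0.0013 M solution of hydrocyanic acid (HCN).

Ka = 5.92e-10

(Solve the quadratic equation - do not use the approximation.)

x² + Ka×x - Ka×C = 0. Using quadratic formula: [H⁺] = 8.7697e-07

pH = 6.06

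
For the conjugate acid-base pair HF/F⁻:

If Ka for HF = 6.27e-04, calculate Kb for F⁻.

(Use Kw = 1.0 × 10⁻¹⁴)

For a conjugate pair Ka × Kb = Kw, so Kb = Kw/Ka = 1.0 × 10⁻¹⁴ / 6.27e-04 = 1.59e-11.

K_b = 1.59e-11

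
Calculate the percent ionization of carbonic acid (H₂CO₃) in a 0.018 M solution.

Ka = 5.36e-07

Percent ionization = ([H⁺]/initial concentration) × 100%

Using Ka equilibrium: x² + Ka×x - Ka×C = 0. Solving: [H⁺] = 9.7957e-05. Percent = (9.7957e-05/0.018) × 100

Percent ionization = 0.544%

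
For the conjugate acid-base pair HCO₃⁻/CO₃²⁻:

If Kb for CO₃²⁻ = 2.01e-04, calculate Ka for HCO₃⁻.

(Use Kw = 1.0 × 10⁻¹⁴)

For a conjugate pair Ka × Kb = Kw, so Ka = Kw/Kb = 1.0 × 10⁻¹⁴ / 2.01e-04 = 4.98e-11.

K_a = 4.98e-11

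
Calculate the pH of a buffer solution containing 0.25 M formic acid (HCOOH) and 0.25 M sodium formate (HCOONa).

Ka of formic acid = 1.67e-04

pKa = -log(1.67e-04) = 3.78. pH = pKa + log([A⁻]/[HA]) = 3.78 + log(0.25/0.25)

pH = 3.78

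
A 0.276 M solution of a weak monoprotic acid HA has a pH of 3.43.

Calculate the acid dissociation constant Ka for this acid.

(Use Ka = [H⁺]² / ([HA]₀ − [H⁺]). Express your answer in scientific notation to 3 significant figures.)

[H⁺] = 10^(−pH) = 10^(−3.43) = 3.715e-04 M. For HA ⇌ H⁺ + A⁻, Ka = [H⁺][A⁻]/[HA] = [H⁺]² / ([HA]₀ − [H⁺]) = (3.715e-04)² / (0.276 − 3.715e-04) = 5.01e-07.

K_a = 5.01e-07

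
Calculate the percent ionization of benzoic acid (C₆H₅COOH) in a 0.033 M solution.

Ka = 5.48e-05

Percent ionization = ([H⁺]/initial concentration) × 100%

Using Ka equilibrium: x² + Ka×x - Ka×C = 0. Solving: [H⁺] = 1.3176e-03. Percent = (1.3176e-03/0.033) × 100

Percent ionization = 3.99%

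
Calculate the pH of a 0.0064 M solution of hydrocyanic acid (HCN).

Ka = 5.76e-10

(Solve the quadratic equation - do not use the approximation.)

x² + Ka×x - Ka×C = 0. Using quadratic formula: [H⁺] = 1.9197e-06

pH = 5.72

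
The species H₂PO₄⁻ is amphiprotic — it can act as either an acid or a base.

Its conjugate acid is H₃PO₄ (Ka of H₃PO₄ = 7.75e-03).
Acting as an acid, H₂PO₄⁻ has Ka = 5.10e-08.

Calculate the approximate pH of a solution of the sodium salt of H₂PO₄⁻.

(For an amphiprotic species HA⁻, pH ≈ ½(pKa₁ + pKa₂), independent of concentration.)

pKa₁ = -log(7.75e-03) = 2.11; pKa₂ = -log(5.10e-08) = 7.29. For an amphiprotic species, pH ≈ ½(pKa₁ + pKa₂) = ½(2.11 + 7.29) = 4.70.

pH = 4.70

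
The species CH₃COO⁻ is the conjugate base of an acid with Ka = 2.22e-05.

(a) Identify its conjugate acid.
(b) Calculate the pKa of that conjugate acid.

(a) The conjugate acid is formed by adding one H⁺ to CH₃COO⁻, giving CH₃COOH. (b) pKa = -log(Ka) = -log(2.22e-05) = 4.65.

Conjugate acid: CH₃COOH; pK_a = 4.65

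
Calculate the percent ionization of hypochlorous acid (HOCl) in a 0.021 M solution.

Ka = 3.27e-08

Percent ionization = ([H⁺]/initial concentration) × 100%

Using Ka equilibrium: x² + Ka×x - Ka×C = 0. Solving: [H⁺] = 2.6189e-05. Percent = (2.6189e-05/0.021) × 100

Percent ionization = 0.125%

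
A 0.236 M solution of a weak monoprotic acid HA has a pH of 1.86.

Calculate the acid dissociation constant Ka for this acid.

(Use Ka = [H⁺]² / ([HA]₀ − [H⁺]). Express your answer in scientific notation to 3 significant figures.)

[H⁺] = 10^(−pH) = 10^(−1.86) = 1.380e-02 M. For HA ⇌ H⁺ + A⁻, Ka = [H⁺][A⁻]/[HA] = [H⁺]² / ([HA]₀ − [H⁺]) = (1.380e-02)² / (0.236 − 1.380e-02) = 8.58e-04.

K_a = 8.58e-04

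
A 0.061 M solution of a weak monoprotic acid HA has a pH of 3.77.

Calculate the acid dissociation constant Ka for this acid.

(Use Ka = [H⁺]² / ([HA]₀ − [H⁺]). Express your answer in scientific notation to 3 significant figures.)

[H⁺] = 10^(−pH) = 10^(−3.77) = 1.698e-04 M. For HA ⇌ H⁺ + A⁻, Ka = [H⁺][A⁻]/[HA] = [H⁺]² / ([HA]₀ − [H⁺]) = (1.698e-04)² / (0.061 − 1.698e-04) = 4.74e-07.

K_a = 4.74e-07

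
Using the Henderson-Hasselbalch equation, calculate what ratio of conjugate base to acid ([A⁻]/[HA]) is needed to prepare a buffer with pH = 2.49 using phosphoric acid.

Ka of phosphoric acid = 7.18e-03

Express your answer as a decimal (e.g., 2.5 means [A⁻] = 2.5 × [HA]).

pKa = -log(7.18e-03) = 2.1439. pH = pKa + log([A⁻]/[HA]), so log([A⁻]/[HA]) = pH − pKa = 2.49 − 2.1439 = 0.3461. [A⁻]/[HA] = 10^(0.3461) = 2.22

[A⁻]/[HA] = 2.22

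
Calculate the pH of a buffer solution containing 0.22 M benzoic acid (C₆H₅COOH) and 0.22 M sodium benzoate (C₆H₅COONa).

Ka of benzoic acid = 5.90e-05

pKa = -log(5.90e-05) = 4.23. pH = pKa + log([A⁻]/[HA]) = 4.23 + log(0.22/0.22)

pH = 4.23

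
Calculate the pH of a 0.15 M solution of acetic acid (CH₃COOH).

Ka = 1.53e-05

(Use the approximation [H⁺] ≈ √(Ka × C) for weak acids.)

[H⁺] = √(Ka × C) = √(1.53e-05 × 0.15) = 1.5149e-03. pH = -log(1.5149e-03)

pH = 2.82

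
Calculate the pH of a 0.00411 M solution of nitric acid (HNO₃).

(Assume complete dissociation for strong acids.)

[H⁺] = 0.00411 M for strong acid. pH = -log[H⁺] = -log(0.00411)

pH = 2.39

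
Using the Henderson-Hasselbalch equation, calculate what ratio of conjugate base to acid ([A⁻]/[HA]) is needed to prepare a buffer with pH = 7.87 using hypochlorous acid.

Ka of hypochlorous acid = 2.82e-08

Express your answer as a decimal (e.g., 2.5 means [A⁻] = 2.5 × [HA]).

pKa = -log(2.82e-08) = 7.5498. pH = pKa + log([A⁻]/[HA]), so log([A⁻]/[HA]) = pH − pKa = 7.87 − 7.5498 = 0.3202. [A⁻]/[HA] = 10^(0.3202) = 2.09

[A⁻]/[HA] = 2.09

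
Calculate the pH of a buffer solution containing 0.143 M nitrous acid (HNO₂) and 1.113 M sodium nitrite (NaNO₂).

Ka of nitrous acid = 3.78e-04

pKa = -log(3.78e-04) = 3.42. pH = pKa + log([A⁻]/[HA]) = 3.42 + log(1.113/0.143)

pH = 4.31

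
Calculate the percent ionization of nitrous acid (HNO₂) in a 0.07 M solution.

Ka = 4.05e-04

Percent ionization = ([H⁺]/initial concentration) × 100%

Using Ka equilibrium: x² + Ka×x - Ka×C = 0. Solving: [H⁺] = 5.1258e-03. Percent = (5.1258e-03/0.07) × 100

Percent ionization = 7.32%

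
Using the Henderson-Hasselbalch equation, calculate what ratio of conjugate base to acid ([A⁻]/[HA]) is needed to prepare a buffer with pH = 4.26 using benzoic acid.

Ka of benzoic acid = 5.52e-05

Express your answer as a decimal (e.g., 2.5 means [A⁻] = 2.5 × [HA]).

pKa = -log(5.52e-05) = 4.2581. pH = pKa + log([A⁻]/[HA]), so log([A⁻]/[HA]) = pH − pKa = 4.26 − 4.2581 = 0.0019. [A⁻]/[HA] = 10^(0.0019) = 1.00

[A⁻]/[HA] = 1.00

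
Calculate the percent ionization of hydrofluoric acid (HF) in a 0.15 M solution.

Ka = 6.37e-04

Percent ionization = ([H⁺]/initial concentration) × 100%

Using Ka equilibrium: x² + Ka×x - Ka×C = 0. Solving: [H⁺] = 9.4617e-03. Percent = (9.4617e-03/0.15) × 100

Percent ionization = 6.31%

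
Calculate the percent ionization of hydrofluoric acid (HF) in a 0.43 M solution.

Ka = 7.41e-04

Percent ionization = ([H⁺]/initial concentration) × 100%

Using Ka equilibrium: x² + Ka×x - Ka×C = 0. Solving: [H⁺] = 1.7484e-02. Percent = (1.7484e-02/0.43) × 100

Percent ionization = 4.07%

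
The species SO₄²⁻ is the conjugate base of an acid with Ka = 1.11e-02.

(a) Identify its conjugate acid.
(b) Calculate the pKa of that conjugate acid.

(a) The conjugate acid is formed by adding one H⁺ to SO₄²⁻, giving HSO₄⁻. (b) pKa = -log(Ka) = -log(1.11e-02) = 1.95.

Conjugate acid: HSO₄⁻; pK_a = 1.95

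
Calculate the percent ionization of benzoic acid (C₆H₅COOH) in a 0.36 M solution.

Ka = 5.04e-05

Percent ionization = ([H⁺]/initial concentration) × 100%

Using Ka equilibrium: x² + Ka×x - Ka×C = 0. Solving: [H⁺] = 4.2345e-03. Percent = (4.2345e-03/0.36) × 100

Percent ionization = 1.18%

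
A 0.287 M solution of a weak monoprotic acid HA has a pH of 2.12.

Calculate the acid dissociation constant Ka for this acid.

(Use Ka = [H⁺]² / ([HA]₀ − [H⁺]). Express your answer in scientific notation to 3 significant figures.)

[H⁺] = 10^(−pH) = 10^(−2.12) = 7.586e-03 M. For HA ⇌ H⁺ + A⁻, Ka = [H⁺][A⁻]/[HA] = [H⁺]² / ([HA]₀ − [H⁺]) = (7.586e-03)² / (0.287 − 7.586e-03) = 2.06e-04.

K_a = 2.06e-04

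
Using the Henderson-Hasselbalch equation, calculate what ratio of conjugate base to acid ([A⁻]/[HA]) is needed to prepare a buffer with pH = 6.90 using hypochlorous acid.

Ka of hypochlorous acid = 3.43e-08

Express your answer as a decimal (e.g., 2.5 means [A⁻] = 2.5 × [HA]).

pKa = -log(3.43e-08) = 7.4647. pH = pKa + log([A⁻]/[HA]), so log([A⁻]/[HA]) = pH − pKa = 6.90 − 7.4647 = -0.5647. [A⁻]/[HA] = 10^(-0.5647) = 0.272

[A⁻]/[HA] = 0.272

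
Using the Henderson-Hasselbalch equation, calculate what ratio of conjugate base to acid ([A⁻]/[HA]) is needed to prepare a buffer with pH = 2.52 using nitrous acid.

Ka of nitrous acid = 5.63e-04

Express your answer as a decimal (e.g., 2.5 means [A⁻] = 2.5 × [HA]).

pKa = -log(5.63e-04) = 3.2495. pH = pKa + log([A⁻]/[HA]), so log([A⁻]/[HA]) = pH − pKa = 2.52 − 3.2495 = -0.7295. [A⁻]/[HA] = 10^(-0.7295) = 0.186

[A⁻]/[HA] = 0.186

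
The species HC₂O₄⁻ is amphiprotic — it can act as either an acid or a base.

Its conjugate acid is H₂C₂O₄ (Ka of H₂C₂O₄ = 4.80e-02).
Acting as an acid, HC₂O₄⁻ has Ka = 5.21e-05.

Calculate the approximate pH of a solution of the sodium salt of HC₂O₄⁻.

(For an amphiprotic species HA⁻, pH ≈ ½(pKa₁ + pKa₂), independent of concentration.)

pKa₁ = -log(4.80e-02) = 1.32; pKa₂ = -log(5.21e-05) = 4.28. For an amphiprotic species, pH ≈ ½(pKa₁ + pKa₂) = ½(1.32 + 4.28) = 2.80.

pH = 2.80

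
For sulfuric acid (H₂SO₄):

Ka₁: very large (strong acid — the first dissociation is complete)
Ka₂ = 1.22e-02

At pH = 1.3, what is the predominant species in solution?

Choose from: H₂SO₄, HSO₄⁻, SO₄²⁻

The first dissociation is complete, so H₂SO₄ itself is never the predominant species in water; pKa₂ = -log(1.22e-02) = 1.91. For a polyprotic acid the predominant species crosses at each pKa: below pKa_n the protonated form dominates, above it the deprotonated form does. At pH = 1.3, the predominant species is HSO₄⁻.

HSO₄⁻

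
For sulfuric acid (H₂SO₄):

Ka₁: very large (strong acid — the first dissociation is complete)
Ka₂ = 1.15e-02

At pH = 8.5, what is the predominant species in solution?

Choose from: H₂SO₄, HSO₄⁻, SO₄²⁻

The first dissociation is complete, so H₂SO₄ itself is never the predominant species in water; pKa₂ = -log(1.15e-02) = 1.94. For a polyprotic acid the predominant species crosses at each pKa: below pKa_n the protonated form dominates, above it the deprotonated form does. At pH = 8.5, the predominant species is SO₄²⁻.

SO₄²⁻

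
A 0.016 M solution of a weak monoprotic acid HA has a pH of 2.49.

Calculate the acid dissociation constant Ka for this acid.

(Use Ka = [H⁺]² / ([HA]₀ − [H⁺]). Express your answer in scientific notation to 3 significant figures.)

[H⁺] = 10^(−pH) = 10^(−2.49) = 3.236e-03 M. For HA ⇌ H⁺ + A⁻, Ka = [H⁺][A⁻]/[HA] = [H⁺]² / ([HA]₀ − [H⁺]) = (3.236e-03)² / (0.016 − 3.236e-03) = 8.20e-04.

K_a = 8.20e-04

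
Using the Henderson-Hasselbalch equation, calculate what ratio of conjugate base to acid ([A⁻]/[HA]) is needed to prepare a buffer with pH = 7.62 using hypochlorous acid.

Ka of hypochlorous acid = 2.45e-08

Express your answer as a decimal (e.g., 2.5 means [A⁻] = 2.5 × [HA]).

pKa = -log(2.45e-08) = 7.6108. pH = pKa + log([A⁻]/[HA]), so log([A⁻]/[HA]) = pH − pKa = 7.62 − 7.6108 = 0.0092. [A⁻]/[HA] = 10^(0.0092) = 1.02

[A⁻]/[HA] = 1.02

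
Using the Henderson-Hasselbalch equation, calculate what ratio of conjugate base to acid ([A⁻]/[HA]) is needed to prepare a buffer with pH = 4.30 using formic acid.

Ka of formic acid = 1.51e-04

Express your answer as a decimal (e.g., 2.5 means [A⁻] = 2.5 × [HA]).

pKa = -log(1.51e-04) = 3.8210. pH = pKa + log([A⁻]/[HA]), so log([A⁻]/[HA]) = pH − pKa = 4.30 − 3.8210 = 0.4790. [A⁻]/[HA] = 10^(0.4790) = 3.01

[A⁻]/[HA] = 3.01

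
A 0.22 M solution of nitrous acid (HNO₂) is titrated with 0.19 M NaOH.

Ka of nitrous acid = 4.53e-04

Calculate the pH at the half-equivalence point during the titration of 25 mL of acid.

At half-equivalence [HA] = [A⁻], so Henderson-Hasselbalch gives pH = pKa = -log(4.53e-04) = 3.34.

pH = pKa = 3.34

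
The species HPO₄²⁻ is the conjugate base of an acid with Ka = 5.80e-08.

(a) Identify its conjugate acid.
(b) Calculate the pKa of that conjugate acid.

(a) The conjugate acid is formed by adding one H⁺ to HPO₄²⁻, giving H₂PO₄⁻. (b) pKa = -log(Ka) = -log(5.80e-08) = 7.24.

Conjugate acid: H₂PO₄⁻; pK_a = 7.24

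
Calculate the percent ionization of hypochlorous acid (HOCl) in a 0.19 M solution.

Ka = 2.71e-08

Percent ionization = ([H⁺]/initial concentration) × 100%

Using Ka equilibrium: x² + Ka×x - Ka×C = 0. Solving: [H⁺] = 7.1743e-05. Percent = (7.1743e-05/0.19) × 100

Percent ionization = 0.0378%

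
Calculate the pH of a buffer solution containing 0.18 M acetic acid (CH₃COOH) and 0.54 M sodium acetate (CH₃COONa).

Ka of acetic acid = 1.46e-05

pKa = -log(1.46e-05) = 4.84. pH = pKa + log([A⁻]/[HA]) = 4.84 + log(0.54/0.18)

pH = 5.31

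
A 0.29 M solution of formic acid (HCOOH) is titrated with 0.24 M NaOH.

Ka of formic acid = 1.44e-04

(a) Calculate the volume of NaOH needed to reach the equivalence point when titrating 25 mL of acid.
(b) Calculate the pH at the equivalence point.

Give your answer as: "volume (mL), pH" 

moles acid = 0.29 × 25/1000 = 0.00725 mol; V_base = moles/0.24 × 1000 = 30.2 mL. At equivalence only the conjugate base is present: [A⁻] = 0.00725/0.055 = 1.3132e-01 M. Kb = Kw/Ka = 6.94e-11; [OH⁻] = √(Kb × [A⁻]) = 3.0199e-06; pOH = 5.52; pH = 14 - pOH = 8.48.

V = 30.2 mL, pH = 8.48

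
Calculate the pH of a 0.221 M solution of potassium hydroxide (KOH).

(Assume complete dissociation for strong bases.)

[OH⁻] = 0.221 M for strong base. pOH = -log[OH⁻] = 0.66, pH = 14 - pOH

pH = 13.34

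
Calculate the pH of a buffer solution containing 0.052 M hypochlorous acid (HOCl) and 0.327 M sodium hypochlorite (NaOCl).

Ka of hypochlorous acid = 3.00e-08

pKa = -log(3.00e-08) = 7.52. pH = pKa + log([A⁻]/[HA]) = 7.52 + log(0.327/0.052)

pH = 8.32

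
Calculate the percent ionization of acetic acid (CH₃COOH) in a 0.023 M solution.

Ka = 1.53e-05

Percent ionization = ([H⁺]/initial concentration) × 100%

Using Ka equilibrium: x² + Ka×x - Ka×C = 0. Solving: [H⁺] = 5.8561e-04. Percent = (5.8561e-04/0.023) × 100

Percent ionization = 2.55%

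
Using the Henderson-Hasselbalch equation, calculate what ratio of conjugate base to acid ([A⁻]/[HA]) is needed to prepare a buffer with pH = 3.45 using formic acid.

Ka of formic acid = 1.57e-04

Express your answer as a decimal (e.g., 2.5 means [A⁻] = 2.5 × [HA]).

pKa = -log(1.57e-04) = 3.8041. pH = pKa + log([A⁻]/[HA]), so log([A⁻]/[HA]) = pH − pKa = 3.45 − 3.8041 = -0.3541. [A⁻]/[HA] = 10^(-0.3541) = 0.442

[A⁻]/[HA] = 0.442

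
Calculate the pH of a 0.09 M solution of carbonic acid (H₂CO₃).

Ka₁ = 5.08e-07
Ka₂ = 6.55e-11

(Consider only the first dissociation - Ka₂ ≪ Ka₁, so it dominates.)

First dissociation dominates. From Ka₁ = [H⁺][HA⁻]/[H₂A], x² + Ka₁·x − Ka₁·C = 0 with C = 0.09 M and Ka₁ = 5.08e-07. Solving: [H⁺] = (−Ka₁ + √(Ka₁² + 4·Ka₁·C)) / 2 = 2.1357e-04 M. pH = -log(2.1357e-04) = 3.67.

pH = 3.67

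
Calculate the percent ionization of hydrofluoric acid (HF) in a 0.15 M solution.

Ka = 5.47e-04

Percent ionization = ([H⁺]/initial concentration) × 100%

Using Ka equilibrium: x² + Ka×x - Ka×C = 0. Solving: [H⁺] = 8.7888e-03. Percent = (8.7888e-03/0.15) × 100

Percent ionization = 5.86%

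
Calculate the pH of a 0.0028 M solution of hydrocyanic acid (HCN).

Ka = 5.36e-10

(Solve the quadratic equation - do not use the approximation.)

x² + Ka×x - Ka×C = 0. Using quadratic formula: [H⁺] = 1.2248e-06

pH = 5.91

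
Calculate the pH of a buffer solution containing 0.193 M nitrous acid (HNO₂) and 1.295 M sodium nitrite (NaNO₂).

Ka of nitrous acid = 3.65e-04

pKa = -log(3.65e-04) = 3.44. pH = pKa + log([A⁻]/[HA]) = 3.44 + log(1.295/0.193)

pH = 4.26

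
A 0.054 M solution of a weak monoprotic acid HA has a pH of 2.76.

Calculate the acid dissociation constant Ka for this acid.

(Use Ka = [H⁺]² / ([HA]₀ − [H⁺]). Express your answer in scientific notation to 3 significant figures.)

[H⁺] = 10^(−pH) = 10^(−2.76) = 1.738e-03 M. For HA ⇌ H⁺ + A⁻, Ka = [H⁺][A⁻]/[HA] = [H⁺]² / ([HA]₀ − [H⁺]) = (1.738e-03)² / (0.054 − 1.738e-03) = 5.78e-05.

K_a = 5.78e-05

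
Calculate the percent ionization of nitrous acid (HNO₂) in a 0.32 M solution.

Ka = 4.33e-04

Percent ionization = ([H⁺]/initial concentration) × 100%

Using Ka equilibrium: x² + Ka×x - Ka×C = 0. Solving: [H⁺] = 1.1557e-02. Percent = (1.1557e-02/0.32) × 100

Percent ionization = 3.61%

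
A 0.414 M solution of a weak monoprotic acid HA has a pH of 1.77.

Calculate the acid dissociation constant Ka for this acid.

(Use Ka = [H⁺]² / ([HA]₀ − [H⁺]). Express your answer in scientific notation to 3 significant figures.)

[H⁺] = 10^(−pH) = 10^(−1.77) = 1.698e-02 M. For HA ⇌ H⁺ + A⁻, Ka = [H⁺][A⁻]/[HA] = [H⁺]² / ([HA]₀ − [H⁺]) = (1.698e-02)² / (0.414 − 1.698e-02) = 7.26e-04.

K_a = 7.26e-04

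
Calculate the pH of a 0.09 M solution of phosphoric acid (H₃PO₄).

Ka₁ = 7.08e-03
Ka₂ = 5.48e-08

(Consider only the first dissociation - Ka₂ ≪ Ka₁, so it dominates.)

First dissociation dominates. From Ka₁ = [H⁺][HA⁻]/[H₂A], x² + Ka₁·x − Ka₁·C = 0 with C = 0.09 M and Ka₁ = 7.08e-03. Solving: [H⁺] = (−Ka₁ + √(Ka₁² + 4·Ka₁·C)) / 2 = 2.1950e-02 M. pH = -log(2.1950e-02) = 1.66.

pH = 1.66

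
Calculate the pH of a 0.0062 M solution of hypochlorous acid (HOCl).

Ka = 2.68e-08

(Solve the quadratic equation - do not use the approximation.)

x² + Ka×x - Ka×C = 0. Using quadratic formula: [H⁺] = 1.2877e-05

pH = 4.89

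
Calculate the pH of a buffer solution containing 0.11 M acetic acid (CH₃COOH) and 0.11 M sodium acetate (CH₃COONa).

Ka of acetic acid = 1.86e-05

pKa = -log(1.86e-05) = 4.73. pH = pKa + log([A⁻]/[HA]) = 4.73 + log(0.11/0.11)

pH = 4.73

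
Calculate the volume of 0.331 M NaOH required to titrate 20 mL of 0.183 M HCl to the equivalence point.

At equivalence: moles acid = moles base. moles HCl = 0.183 × 20/1000 = 0.00366 mol. V_base = moles / 0.331 × 1000 = 11.1 mL.

V_{base} = 11.1 mL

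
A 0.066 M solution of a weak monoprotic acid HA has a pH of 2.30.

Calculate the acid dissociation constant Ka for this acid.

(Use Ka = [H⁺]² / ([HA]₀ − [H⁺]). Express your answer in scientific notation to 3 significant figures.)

[H⁺] = 10^(−pH) = 10^(−2.30) = 5.012e-03 M. For HA ⇌ H⁺ + A⁻, Ka = [H⁺][A⁻]/[HA] = [H⁺]² / ([HA]₀ − [H⁺]) = (5.012e-03)² / (0.066 − 5.012e-03) = 4.12e-04.

K_a = 4.12e-04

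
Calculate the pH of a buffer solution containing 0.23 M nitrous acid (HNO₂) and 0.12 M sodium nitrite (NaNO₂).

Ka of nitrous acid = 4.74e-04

pKa = -log(4.74e-04) = 3.32. pH = pKa + log([A⁻]/[HA]) = 3.32 + log(0.12/0.23)

pH = 3.04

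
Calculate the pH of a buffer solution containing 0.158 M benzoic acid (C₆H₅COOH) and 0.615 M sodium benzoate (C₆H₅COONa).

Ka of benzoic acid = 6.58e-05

pKa = -log(6.58e-05) = 4.18. pH = pKa + log([A⁻]/[HA]) = 4.18 + log(0.615/0.158)

pH = 4.77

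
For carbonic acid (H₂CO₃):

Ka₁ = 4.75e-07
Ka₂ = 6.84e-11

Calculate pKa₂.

pKa₂ = -log(Ka₂) = -log(6.84e-11) = 10.16.

pK_{a2} = 10.16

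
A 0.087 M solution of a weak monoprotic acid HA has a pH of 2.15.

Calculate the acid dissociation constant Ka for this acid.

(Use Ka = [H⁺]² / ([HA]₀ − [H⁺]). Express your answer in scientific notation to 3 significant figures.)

[H⁺] = 10^(−pH) = 10^(−2.15) = 7.079e-03 M. For HA ⇌ H⁺ + A⁻, Ka = [H⁺][A⁻]/[HA] = [H⁺]² / ([HA]₀ − [H⁺]) = (7.079e-03)² / (0.087 − 7.079e-03) = 6.27e-04.

K_a = 6.27e-04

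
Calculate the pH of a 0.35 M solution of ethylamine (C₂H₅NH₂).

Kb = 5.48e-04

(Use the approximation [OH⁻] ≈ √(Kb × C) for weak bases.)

[OH⁻] = √(Kb × C) = √(5.48e-04 × 0.35) = 1.3849e-02. pOH = 1.86, pH = 14 - pOH

pH = 12.14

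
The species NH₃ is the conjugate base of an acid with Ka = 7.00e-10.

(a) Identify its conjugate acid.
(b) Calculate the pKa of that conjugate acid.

(a) The conjugate acid is formed by adding one H⁺ to NH₃, giving NH₄⁺. (b) pKa = -log(Ka) = -log(7.00e-10) = 9.15.

Conjugate acid: NH₄⁺; pK_a = 9.15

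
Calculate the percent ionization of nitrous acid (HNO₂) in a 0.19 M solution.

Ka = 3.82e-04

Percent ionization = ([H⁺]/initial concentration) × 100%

Using Ka equilibrium: x² + Ka×x - Ka×C = 0. Solving: [H⁺] = 8.3305e-03. Percent = (8.3305e-03/0.19) × 100

Percent ionization = 4.38%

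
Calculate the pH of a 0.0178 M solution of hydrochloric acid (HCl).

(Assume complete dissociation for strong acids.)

[H⁺] = 0.0178 M for strong acid. pH = -log[H⁺] = -log(0.0178)

pH = 1.75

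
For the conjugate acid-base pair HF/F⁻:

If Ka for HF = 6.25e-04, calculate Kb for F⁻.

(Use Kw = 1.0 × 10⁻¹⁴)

For a conjugate pair Ka × Kb = Kw, so Kb = Kw/Ka = 1.0 × 10⁻¹⁴ / 6.25e-04 = 1.60e-11.

K_b = 1.60e-11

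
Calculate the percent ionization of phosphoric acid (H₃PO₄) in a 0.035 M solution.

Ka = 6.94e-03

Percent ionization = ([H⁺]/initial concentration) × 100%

Using Ka equilibrium: x² + Ka×x - Ka×C = 0. Solving: [H⁺] = 1.2497e-02. Percent = (1.2497e-02/0.035) × 100

Percent ionization = 35.7%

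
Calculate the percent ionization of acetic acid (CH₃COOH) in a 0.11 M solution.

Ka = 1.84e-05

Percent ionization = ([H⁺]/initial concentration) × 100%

Using Ka equilibrium: x² + Ka×x - Ka×C = 0. Solving: [H⁺] = 1.4135e-03. Percent = (1.4135e-03/0.11) × 100

Percent ionization = 1.29%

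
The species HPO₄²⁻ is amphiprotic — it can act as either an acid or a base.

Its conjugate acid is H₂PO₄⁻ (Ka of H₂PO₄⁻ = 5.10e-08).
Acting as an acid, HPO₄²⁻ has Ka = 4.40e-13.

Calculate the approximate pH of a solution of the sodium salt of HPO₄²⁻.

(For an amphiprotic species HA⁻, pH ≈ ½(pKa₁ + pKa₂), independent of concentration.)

pKa₁ = -log(5.10e-08) = 7.29; pKa₂ = -log(4.40e-13) = 12.36. For an amphiprotic species, pH ≈ ½(pKa₁ + pKa₂) = ½(7.29 + 12.36) = 9.82.

pH = 9.82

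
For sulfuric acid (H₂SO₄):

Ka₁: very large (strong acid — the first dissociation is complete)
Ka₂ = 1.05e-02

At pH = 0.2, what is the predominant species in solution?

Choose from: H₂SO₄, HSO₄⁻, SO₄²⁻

The first dissociation is complete, so H₂SO₄ itself is never the predominant species in water; pKa₂ = -log(1.05e-02) = 1.98. For a polyprotic acid the predominant species crosses at each pKa: below pKa_n the protonated form dominates, above it the deprotonated form does. At pH = 0.2, the predominant species is HSO₄⁻.

HSO₄⁻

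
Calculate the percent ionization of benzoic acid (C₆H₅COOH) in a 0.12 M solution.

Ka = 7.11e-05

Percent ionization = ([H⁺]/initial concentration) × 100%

Using Ka equilibrium: x² + Ka×x - Ka×C = 0. Solving: [H⁺] = 2.8856e-03. Percent = (2.8856e-03/0.12) × 100

Percent ionization = 2.4%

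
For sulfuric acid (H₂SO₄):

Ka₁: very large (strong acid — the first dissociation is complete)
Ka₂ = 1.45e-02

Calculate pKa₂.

pKa₂ = -log(Ka₂) = -log(1.45e-02) = 1.84.

pK_{a2} = 1.84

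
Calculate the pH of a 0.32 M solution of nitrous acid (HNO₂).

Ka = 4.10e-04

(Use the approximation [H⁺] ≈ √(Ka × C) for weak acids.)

[H⁺] = √(Ka × C) = √(4.10e-04 × 0.32) = 1.1454e-02. pH = -log(1.1454e-02)

pH = 1.94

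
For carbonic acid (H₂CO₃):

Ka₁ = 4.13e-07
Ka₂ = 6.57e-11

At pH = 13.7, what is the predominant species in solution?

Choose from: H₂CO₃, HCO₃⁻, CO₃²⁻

pKa₁ = 6.38, pKa₂ = 10.18. For a polyprotic acid the predominant species crosses at each pKa: below pKa_n the protonated form dominates, above it the deprotonated form does. At pH = 13.7, the predominant species is CO₃²⁻.

CO₃²⁻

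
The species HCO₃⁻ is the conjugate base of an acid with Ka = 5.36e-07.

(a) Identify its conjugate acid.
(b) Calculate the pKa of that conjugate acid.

(a) The conjugate acid is formed by adding one H⁺ to HCO₃⁻, giving H₂CO₃. (b) pKa = -log(Ka) = -log(5.36e-07) = 6.27.

Conjugate acid: H₂CO₃; pK_a = 6.27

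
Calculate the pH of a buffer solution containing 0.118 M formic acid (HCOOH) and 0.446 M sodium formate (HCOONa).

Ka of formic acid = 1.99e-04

pKa = -log(1.99e-04) = 3.70. pH = pKa + log([A⁻]/[HA]) = 3.70 + log(0.446/0.118)

pH = 4.28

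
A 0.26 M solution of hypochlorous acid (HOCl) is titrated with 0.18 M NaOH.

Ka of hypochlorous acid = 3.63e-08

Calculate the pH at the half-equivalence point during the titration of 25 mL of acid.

At half-equivalence [HA] = [A⁻], so Henderson-Hasselbalch gives pH = pKa = -log(3.63e-08) = 7.44.

pH = pKa = 7.44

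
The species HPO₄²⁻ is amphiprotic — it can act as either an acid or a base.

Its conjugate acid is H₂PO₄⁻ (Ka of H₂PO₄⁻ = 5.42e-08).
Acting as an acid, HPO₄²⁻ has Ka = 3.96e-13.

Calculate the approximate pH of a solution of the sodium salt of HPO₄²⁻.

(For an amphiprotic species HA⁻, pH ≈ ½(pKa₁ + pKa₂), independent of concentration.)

pKa₁ = -log(5.42e-08) = 7.27; pKa₂ = -log(3.96e-13) = 12.40. For an amphiprotic species, pH ≈ ½(pKa₁ + pKa₂) = ½(7.27 + 12.40) = 9.83.

pH = 9.83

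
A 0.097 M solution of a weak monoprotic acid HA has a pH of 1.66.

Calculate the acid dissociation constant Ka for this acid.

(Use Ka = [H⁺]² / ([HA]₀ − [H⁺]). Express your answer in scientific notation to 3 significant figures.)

[H⁺] = 10^(−pH) = 10^(−1.66) = 2.188e-02 M. For HA ⇌ H⁺ + A⁻, Ka = [H⁺][A⁻]/[HA] = [H⁺]² / ([HA]₀ − [H⁺]) = (2.188e-02)² / (0.097 − 2.188e-02) = 6.37e-03.

K_a = 6.37e-03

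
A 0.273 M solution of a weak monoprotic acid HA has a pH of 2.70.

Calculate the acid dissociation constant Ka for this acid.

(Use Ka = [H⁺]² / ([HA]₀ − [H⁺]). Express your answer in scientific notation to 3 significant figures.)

[H⁺] = 10^(−pH) = 10^(−2.70) = 1.995e-03 M. For HA ⇌ H⁺ + A⁻, Ka = [H⁺][A⁻]/[HA] = [H⁺]² / ([HA]₀ − [H⁺]) = (1.995e-03)² / (0.273 − 1.995e-03) = 1.47e-05.

K_a = 1.47e-05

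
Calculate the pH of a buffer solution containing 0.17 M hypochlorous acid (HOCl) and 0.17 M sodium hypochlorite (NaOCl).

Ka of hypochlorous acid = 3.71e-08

pKa = -log(3.71e-08) = 7.43. pH = pKa + log([A⁻]/[HA]) = 7.43 + log(0.17/0.17)

pH = 7.43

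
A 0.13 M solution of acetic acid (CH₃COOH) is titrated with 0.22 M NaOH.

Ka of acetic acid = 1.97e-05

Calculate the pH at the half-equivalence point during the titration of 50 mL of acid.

At half-equivalence [HA] = [A⁻], so Henderson-Hasselbalch gives pH = pKa = -log(1.97e-05) = 4.71.

pH = pKa = 4.71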